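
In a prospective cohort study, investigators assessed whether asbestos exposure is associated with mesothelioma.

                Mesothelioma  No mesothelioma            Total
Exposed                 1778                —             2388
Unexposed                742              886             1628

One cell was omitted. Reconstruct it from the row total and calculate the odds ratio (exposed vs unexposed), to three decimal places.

3.480

The missing cell is in the exposed row: 2388 − 1778 = 610.
So a = 1778, b = 610, c = 742, d = 886.
OR = (a·d)/(b·c) = (1778 × 886) / (610 × 742) = 1575308 / 452620 = 3.48042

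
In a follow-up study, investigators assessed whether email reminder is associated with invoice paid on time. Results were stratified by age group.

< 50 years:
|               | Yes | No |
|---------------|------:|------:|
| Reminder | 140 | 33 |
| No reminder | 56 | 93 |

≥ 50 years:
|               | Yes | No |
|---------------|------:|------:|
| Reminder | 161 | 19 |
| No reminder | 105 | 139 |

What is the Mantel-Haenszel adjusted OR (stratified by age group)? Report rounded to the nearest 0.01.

OR_MH = Σ(aᵢdᵢ/nᵢ) / Σ(bᵢcᵢ/nᵢ), where nᵢ is the stratum total.
Stratum 1 (< 50 years): n = 322; a·d/n = 140·93/322 = 40.4348; b·c/n = 33·56/322 = 5.7391
Stratum 2 (≥ 50 years): n = 424; a·d/n = 161·139/424 = 52.7807; b·c/n = 19·105/424 = 4.7052
OR_MH = (40.4348 + 52.7807) / (5.7391 + 4.7052) = 93.2154 / 10.4443 = 8.92499

8.92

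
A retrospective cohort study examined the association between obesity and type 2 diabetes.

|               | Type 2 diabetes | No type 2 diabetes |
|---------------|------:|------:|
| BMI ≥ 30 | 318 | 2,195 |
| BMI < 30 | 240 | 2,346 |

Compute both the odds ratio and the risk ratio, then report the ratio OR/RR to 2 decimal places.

Cells: a = 318, b = 2195, c = 240, d = 2346.
OR = (318·2346)/(2195·240) = 746028/526800 = 1.41615
Risk in exposed = 318/2513 = 0.12654; risk in unexposed = 240/2586 = 0.09281; RR = 1.36349
OR/RR = 1.41615 / 1.36349 = 1.03862
The outcome is not rare, so the OR lies further from 1 than the RR.

1.04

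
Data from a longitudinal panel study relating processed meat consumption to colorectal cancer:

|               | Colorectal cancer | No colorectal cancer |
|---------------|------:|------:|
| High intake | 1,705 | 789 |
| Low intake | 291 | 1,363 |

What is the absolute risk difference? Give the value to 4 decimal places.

0.5077

Cells: a = 1705, b = 789, c = 291, d = 1363.
Risk in exposed = 1705/2494 = 0.683641; risk in unexposed = 291/1654 = 0.175937.
Risk difference = 0.683641 − 0.175937 = 0.507704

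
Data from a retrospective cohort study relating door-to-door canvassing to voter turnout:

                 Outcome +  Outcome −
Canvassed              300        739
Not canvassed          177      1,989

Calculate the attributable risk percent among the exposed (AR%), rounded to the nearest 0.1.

71.7

Cells: a = 300, b = 739, c = 177, d = 1989.
Risk in exposed = 300/1039 = 0.28874; risk in unexposed = 177/2166 = 0.08172.
RR = 0.28874/0.08172 = 3.53338
AR% = (RR − 1)/RR × 100 = (3.53338 − 1)/3.53338 × 100 = 71.6985%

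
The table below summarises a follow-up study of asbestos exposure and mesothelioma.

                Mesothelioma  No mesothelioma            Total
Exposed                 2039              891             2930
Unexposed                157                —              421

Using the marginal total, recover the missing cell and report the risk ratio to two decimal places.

1.87

The missing cell is in the unexposed row: 421 − 157 = 264.
So a = 2039, b = 891, c = 157, d = 264.
RR = [a/(a+b)] / [c/(c+d)] = (2039/2930) / (157/421) = 0.69590/0.37292 = 1.86609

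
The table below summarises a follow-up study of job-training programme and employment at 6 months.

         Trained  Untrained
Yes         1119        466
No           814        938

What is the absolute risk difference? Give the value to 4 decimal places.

Reading the table with exposure as columns: a = 1119 (Trained, case), b = 814 (Trained, non-case), c = 466 (Untrained, case), d = 938.
Risk in exposed = 1119/1933 = 0.578893; risk in unexposed = 466/1404 = 0.331909.
Risk difference = 0.578893 − 0.331909 = 0.246984

0.2470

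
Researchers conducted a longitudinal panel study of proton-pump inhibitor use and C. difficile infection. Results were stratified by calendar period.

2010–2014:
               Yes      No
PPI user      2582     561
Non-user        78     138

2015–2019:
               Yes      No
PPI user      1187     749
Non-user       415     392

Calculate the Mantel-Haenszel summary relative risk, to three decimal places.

RR_MH = Σ(aᵢ·n₀ᵢ/nᵢ) / Σ(cᵢ·n₁ᵢ/nᵢ), with n₁ᵢ = aᵢ+bᵢ (exposed), n₀ᵢ = cᵢ+dᵢ (unexposed), nᵢ = n₁ᵢ+n₀ᵢ.
Stratum 1 (2010–2014): n₁ = 3143, n₀ = 216, n = 3359; a·n₀/n = 2582·216/3359 = 166.0351; c·n₁/n = 78·3143/3359 = 72.9842
Stratum 2 (2015–2019): n₁ = 1936, n₀ = 807, n = 2743; a·n₀/n = 1187·807/2743 = 349.2195; c·n₁/n = 415·1936/2743 = 292.9056
RR_MH = (166.0351 + 349.2195) / (72.9842 + 292.9056) = 515.2546 / 365.8898 = 1.40822

1.408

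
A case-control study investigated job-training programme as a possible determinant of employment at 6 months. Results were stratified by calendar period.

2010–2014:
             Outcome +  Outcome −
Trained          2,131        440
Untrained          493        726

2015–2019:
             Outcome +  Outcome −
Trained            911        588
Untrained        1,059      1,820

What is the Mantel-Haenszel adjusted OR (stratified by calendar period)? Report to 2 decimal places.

3.95

OR_MH = Σ(aᵢdᵢ/nᵢ) / Σ(bᵢcᵢ/nᵢ), where nᵢ is the stratum total.
Stratum 1 (2010–2014): n = 3790; a·d/n = 2131·726/3790 = 408.2074; b·c/n = 440·493/3790 = 57.2348
Stratum 2 (2015–2019): n = 4378; a·d/n = 911·1820/4378 = 378.7163; b·c/n = 588·1059/4378 = 142.2321
OR_MH = (408.2074 + 378.7163) / (57.2348 + 142.2321) = 786.9237 / 199.4669 = 3.94513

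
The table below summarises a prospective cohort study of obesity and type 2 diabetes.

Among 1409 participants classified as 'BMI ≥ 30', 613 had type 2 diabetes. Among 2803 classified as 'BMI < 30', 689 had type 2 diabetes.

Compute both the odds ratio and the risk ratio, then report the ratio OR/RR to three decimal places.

1.335

From the description: a = 613, b = 796, c = 689, d = 2114.
OR = (613·2114)/(796·689) = 1295882/548444 = 2.36283
Risk in exposed = 613/1409 = 0.43506; risk in unexposed = 689/2803 = 0.24581; RR = 1.76992
OR/RR = 2.36283 / 1.76992 = 1.33500
The outcome is not rare, so the OR lies further from 1 than the RR.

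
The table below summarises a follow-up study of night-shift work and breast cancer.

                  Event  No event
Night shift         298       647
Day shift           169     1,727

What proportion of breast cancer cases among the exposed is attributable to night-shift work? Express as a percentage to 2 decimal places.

71.73

Cells: a = 298, b = 647, c = 169, d = 1727.
Risk in exposed = 298/945 = 0.31534; risk in unexposed = 169/1896 = 0.08914.
RR = 0.31534/0.08914 = 3.53782
AR% = (RR − 1)/RR × 100 = (3.53782 − 1)/3.53782 × 100 = 71.7340%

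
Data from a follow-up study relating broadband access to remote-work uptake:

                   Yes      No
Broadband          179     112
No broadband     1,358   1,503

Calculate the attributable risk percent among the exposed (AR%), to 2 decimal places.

22.83

Cells: a = 179, b = 112, c = 1358, d = 1503.
Risk in exposed = 179/291 = 0.61512; risk in unexposed = 1358/2861 = 0.47466.
RR = 0.61512/0.47466 = 1.29592
AR% = (RR − 1)/RR × 100 = (1.29592 − 1)/1.29592 × 100 = 22.8347%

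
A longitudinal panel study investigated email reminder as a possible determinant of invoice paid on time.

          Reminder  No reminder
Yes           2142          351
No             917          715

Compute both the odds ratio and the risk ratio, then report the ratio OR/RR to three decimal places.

2.237

Reading the table with exposure as columns: a = 2142 (Reminder, case), b = 917 (Reminder, non-case), c = 351 (No reminder, case), d = 715.
OR = (2142·715)/(917·351) = 1531530/321867 = 4.75827
Risk in exposed = 2142/3059 = 0.70023; risk in unexposed = 351/1066 = 0.32927; RR = 2.12662
OR/RR = 4.75827 / 2.12662 = 2.23748
The outcome is not rare, so the OR lies further from 1 than the RR.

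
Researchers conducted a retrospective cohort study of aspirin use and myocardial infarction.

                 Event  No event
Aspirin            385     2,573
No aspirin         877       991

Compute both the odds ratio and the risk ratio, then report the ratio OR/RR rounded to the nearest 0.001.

0.610

Cells: a = 385, b = 2573, c = 877, d = 991.
OR = (385·991)/(2573·877) = 381535/2256521 = 0.16908
Risk in exposed = 385/2958 = 0.13016; risk in unexposed = 877/1868 = 0.46949; RR = 0.27723
OR/RR = 0.16908 / 0.27723 = 0.60990
The outcome is not rare, so the OR lies further from 1 than the RR.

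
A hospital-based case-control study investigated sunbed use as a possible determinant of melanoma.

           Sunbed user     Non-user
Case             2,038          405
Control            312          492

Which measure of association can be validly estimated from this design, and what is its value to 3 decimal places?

7.935

Reading the table with exposure as columns: a = 2038 (Sunbed user, case), b = 312 (Sunbed user, non-case), c = 405 (Non-user, case), d = 492.
This is a hospital-based case-control study: participants were sampled on outcome status, so risks in the source population cannot be estimated directly — relative risk is not valid here. The odds ratio is the appropriate measure.
OR = (a·d)/(b·c) = (2038 × 492) / (312 × 405) = 1002696 / 126360 = 7.93523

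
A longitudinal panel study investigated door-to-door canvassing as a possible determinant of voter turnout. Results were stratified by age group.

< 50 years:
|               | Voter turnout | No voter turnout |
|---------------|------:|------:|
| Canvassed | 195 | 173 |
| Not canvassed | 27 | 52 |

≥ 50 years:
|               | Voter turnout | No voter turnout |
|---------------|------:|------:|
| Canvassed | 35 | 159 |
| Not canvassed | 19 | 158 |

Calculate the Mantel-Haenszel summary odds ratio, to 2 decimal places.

OR_MH = Σ(aᵢdᵢ/nᵢ) / Σ(bᵢcᵢ/nᵢ), where nᵢ is the stratum total.
Stratum 1 (< 50 years): n = 447; a·d/n = 195·52/447 = 22.6846; b·c/n = 173·27/447 = 10.4497
Stratum 2 (≥ 50 years): n = 371; a·d/n = 35·158/371 = 14.9057; b·c/n = 159·19/371 = 8.1429
OR_MH = (22.6846 + 14.9057) / (10.4497 + 8.1429) = 37.5902 / 18.5925 = 2.02179

2.02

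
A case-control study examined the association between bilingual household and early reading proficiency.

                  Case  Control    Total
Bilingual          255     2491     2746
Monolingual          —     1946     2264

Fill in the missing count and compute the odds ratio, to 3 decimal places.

The missing cell is in the unexposed row: 2264 − 1946 = 318.
So a = 255, b = 2491, c = 318, d = 1946.
OR = (a·d)/(b·c) = (255 × 1946) / (2491 × 318) = 496230 / 792138 = 0.62644

0.626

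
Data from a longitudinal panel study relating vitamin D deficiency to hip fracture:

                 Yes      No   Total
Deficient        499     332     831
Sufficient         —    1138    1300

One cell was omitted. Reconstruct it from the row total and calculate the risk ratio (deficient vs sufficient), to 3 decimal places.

The missing cell is in the unexposed row: 1300 − 1138 = 162.
So a = 499, b = 332, c = 162, d = 1138.
RR = [a/(a+b)] / [c/(c+d)] = (499/831) / (162/1300) = 0.60048/0.12462 = 4.81868

4.819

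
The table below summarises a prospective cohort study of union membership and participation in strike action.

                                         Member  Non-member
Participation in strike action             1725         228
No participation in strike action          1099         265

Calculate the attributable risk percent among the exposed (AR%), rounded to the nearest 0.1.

24.3

Reading the table with exposure as columns: a = 1725 (Member, case), b = 1099 (Member, non-case), c = 228 (Non-member, case), d = 265.
Risk in exposed = 1725/2824 = 0.61084; risk in unexposed = 228/493 = 0.46247.
RR = 0.61084/0.46247 = 1.32080
AR% = (RR − 1)/RR × 100 = (1.32080 − 1)/1.32080 × 100 = 24.2882%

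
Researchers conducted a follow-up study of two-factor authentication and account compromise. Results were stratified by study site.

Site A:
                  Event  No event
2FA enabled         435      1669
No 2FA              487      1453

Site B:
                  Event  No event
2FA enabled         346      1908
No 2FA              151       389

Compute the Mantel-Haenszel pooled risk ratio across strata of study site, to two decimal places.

RR_MH = Σ(aᵢ·n₀ᵢ/nᵢ) / Σ(cᵢ·n₁ᵢ/nᵢ), with n₁ᵢ = aᵢ+bᵢ (exposed), n₀ᵢ = cᵢ+dᵢ (unexposed), nᵢ = n₁ᵢ+n₀ᵢ.
Stratum 1 (Site A): n₁ = 2104, n₀ = 1940, n = 4044; a·n₀/n = 435·1940/4044 = 208.6795; c·n₁/n = 487·2104/4044 = 253.3749
Stratum 2 (Site B): n₁ = 2254, n₀ = 540, n = 2794; a·n₀/n = 346·540/2794 = 66.8719; c·n₁/n = 151·2254/2794 = 121.8160
RR_MH = (208.6795 + 66.8719) / (253.3749 + 121.8160) = 275.5514 / 375.1909 = 0.73443

0.73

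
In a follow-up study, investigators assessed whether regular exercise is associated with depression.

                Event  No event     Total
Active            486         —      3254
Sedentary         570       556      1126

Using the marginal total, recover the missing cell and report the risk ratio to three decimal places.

0.295

The missing cell is in the exposed row: 3254 − 486 = 2768.
So a = 486, b = 2768, c = 570, d = 556.
RR = [a/(a+b)] / [c/(c+d)] = (486/3254) / (570/1126) = 0.14935/0.50622 = 0.29504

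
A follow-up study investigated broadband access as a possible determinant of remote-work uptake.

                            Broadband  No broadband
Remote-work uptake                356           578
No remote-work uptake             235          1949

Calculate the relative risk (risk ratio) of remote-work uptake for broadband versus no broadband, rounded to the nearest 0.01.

Reading the table with exposure as columns: a = 356 (Broadband, case), b = 235 (Broadband, non-case), c = 578 (No broadband, case), d = 1949.
Risk in exposed = 356/591 = 0.60237; risk in unexposed = 578/2527 = 0.22873.
RR = 0.60237 / 0.22873 = 2.63354
The risk among the exposed is 2.63 times that among the unexposed.

2.63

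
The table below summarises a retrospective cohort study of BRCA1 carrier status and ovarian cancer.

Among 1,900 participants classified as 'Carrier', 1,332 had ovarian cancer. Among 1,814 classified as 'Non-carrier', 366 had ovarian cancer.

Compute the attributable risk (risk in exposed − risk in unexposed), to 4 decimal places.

0.4993

From the description: a = 1332, b = 568, c = 366, d = 1448.
Risk in exposed = 1332/1900 = 0.701053; risk in unexposed = 366/1814 = 0.201764.
Risk difference = 0.701053 − 0.201764 = 0.499289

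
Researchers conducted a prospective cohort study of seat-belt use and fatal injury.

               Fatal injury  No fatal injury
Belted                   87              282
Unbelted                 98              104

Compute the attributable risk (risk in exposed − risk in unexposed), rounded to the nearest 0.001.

-0.249

Cells: a = 87, b = 282, c = 98, d = 104.
Risk in exposed = 87/369 = 0.235772; risk in unexposed = 98/202 = 0.485149.
Risk difference = 0.235772 − 0.485149 = -0.249376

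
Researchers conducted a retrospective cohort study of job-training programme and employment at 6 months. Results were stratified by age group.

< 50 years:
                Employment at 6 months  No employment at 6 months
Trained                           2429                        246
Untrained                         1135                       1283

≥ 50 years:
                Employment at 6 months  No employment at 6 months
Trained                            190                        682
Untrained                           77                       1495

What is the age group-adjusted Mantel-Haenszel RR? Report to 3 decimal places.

RR_MH = Σ(aᵢ·n₀ᵢ/nᵢ) / Σ(cᵢ·n₁ᵢ/nᵢ), with n₁ᵢ = aᵢ+bᵢ (exposed), n₀ᵢ = cᵢ+dᵢ (unexposed), nᵢ = n₁ᵢ+n₀ᵢ.
Stratum 1 (< 50 years): n₁ = 2675, n₀ = 2418, n = 5093; a·n₀/n = 2429·2418/5093 = 1153.2146; c·n₁/n = 1135·2675/5093 = 596.1369
Stratum 2 (≥ 50 years): n₁ = 872, n₀ = 1572, n = 2444; a·n₀/n = 190·1572/2444 = 122.2095; c·n₁/n = 77·872/2444 = 27.4730
RR_MH = (1153.2146 + 122.2095) / (596.1369 + 27.4730) = 1275.4241 / 623.6098 = 2.04523

2.045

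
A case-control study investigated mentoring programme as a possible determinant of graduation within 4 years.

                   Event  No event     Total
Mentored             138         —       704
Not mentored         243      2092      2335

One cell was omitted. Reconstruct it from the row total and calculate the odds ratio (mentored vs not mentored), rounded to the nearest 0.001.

2.099

The missing cell is in the exposed row: 704 − 138 = 566.
So a = 138, b = 566, c = 243, d = 2092.
OR = (a·d)/(b·c) = (138 × 2092) / (566 × 243) = 288696 / 137538 = 2.09903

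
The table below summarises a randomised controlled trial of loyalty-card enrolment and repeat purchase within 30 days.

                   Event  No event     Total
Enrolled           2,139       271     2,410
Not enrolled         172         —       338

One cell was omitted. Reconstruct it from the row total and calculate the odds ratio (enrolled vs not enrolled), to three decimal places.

The missing cell is in the unexposed row: 338 − 172 = 166.
So a = 2139, b = 271, c = 172, d = 166.
OR = (a·d)/(b·c) = (2139 × 166) / (271 × 172) = 355074 / 46612 = 7.61765

7.618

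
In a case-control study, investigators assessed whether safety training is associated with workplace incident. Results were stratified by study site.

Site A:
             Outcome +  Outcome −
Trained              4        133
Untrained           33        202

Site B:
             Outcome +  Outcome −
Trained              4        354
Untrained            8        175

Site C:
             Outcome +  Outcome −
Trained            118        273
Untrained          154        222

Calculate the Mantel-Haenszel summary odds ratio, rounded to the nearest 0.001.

OR_MH = Σ(aᵢdᵢ/nᵢ) / Σ(bᵢcᵢ/nᵢ), where nᵢ is the stratum total.
Stratum 1 (Site A): n = 372; a·d/n = 4·202/372 = 2.1720; b·c/n = 133·33/372 = 11.7984
Stratum 2 (Site B): n = 541; a·d/n = 4·175/541 = 1.2939; b·c/n = 354·8/541 = 5.2348
Stratum 3 (Site C): n = 767; a·d/n = 118·222/767 = 34.1538; b·c/n = 273·154/767 = 54.8136
OR_MH = (2.1720 + 1.2939 + 34.1538) / (11.7984 + 5.2348 + 54.8136) = 37.6198 / 71.8467 = 0.52361

0.524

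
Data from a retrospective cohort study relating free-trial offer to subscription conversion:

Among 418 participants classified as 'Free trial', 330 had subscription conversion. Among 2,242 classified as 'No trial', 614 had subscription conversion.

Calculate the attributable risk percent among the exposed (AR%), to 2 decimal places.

From the description: a = 330, b = 88, c = 614, d = 1628.
Risk in exposed = 330/418 = 0.78947; risk in unexposed = 614/2242 = 0.27386.
RR = 0.78947/0.27386 = 2.88274
AR% = (RR − 1)/RR × 100 = (2.88274 − 1)/2.88274 × 100 = 65.3107%

65.31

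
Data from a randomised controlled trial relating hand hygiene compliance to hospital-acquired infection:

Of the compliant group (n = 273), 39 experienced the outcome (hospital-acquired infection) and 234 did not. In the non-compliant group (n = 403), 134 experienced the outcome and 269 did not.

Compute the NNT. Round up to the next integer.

6

Risk in treated group = 39/273 = 0.14286; risk in control = 134/403 = 0.33251.
Absolute risk reduction = 0.33251 − 0.14286 = 0.18965
NNT = 1 / ARR = 1 / 0.18965 = 5.273 → round up → 6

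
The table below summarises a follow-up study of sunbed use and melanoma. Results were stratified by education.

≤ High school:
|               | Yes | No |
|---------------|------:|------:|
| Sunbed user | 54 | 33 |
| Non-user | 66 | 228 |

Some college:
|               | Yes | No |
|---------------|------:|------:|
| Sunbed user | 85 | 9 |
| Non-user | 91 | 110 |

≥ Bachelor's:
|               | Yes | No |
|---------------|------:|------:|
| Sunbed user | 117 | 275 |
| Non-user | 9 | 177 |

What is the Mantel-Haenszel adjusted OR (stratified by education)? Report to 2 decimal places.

OR_MH = Σ(aᵢdᵢ/nᵢ) / Σ(bᵢcᵢ/nᵢ), where nᵢ is the stratum total.
Stratum 1 (≤ High school): n = 381; a·d/n = 54·228/381 = 32.3150; b·c/n = 33·66/381 = 5.7165
Stratum 2 (Some college): n = 295; a·d/n = 85·110/295 = 31.6949; b·c/n = 9·91/295 = 2.7763
Stratum 3 (≥ Bachelor's): n = 578; a·d/n = 117·177/578 = 35.8287; b·c/n = 275·9/578 = 4.2820
OR_MH = (32.3150 + 31.6949 + 35.8287) / (5.7165 + 2.7763 + 4.2820) = 99.8386 / 12.7748 = 7.81527

7.82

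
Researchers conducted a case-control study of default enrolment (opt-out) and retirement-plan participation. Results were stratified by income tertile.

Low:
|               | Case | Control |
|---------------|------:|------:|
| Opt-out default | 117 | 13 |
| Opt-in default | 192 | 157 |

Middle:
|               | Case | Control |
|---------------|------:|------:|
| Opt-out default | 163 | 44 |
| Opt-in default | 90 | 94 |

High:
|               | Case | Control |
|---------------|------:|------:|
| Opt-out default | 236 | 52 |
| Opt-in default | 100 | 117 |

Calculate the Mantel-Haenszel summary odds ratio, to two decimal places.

5.16

OR_MH = Σ(aᵢdᵢ/nᵢ) / Σ(bᵢcᵢ/nᵢ), where nᵢ is the stratum total.
Stratum 1 (Low): n = 479; a·d/n = 117·157/479 = 38.3486; b·c/n = 13·192/479 = 5.2109
Stratum 2 (Middle): n = 391; a·d/n = 163·94/391 = 39.1867; b·c/n = 44·90/391 = 10.1279
Stratum 3 (High): n = 505; a·d/n = 236·117/505 = 54.6772; b·c/n = 52·100/505 = 10.2970
OR_MH = (38.3486 + 39.1867 + 54.6772) / (5.2109 + 10.1279 + 10.2970) = 132.2126 / 25.6358 = 5.15735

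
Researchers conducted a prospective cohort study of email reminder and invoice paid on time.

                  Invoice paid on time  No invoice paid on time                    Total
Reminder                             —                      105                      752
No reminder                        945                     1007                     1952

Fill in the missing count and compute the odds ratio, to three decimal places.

6.566

The missing cell is in the exposed row: 752 − 105 = 647.
So a = 647, b = 105, c = 945, d = 1007.
OR = (a·d)/(b·c) = (647 × 1007) / (105 × 945) = 651529 / 99225 = 6.56618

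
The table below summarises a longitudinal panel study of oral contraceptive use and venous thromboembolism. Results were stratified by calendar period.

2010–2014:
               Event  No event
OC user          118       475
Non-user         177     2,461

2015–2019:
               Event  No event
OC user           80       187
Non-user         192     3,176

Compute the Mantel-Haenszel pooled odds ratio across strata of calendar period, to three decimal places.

OR_MH = Σ(aᵢdᵢ/nᵢ) / Σ(bᵢcᵢ/nᵢ), where nᵢ is the stratum total.
Stratum 1 (2010–2014): n = 3231; a·d/n = 118·2461/3231 = 89.8787; b·c/n = 475·177/3231 = 26.0214
Stratum 2 (2015–2019): n = 3635; a·d/n = 80·3176/3635 = 69.8982; b·c/n = 187·192/3635 = 9.8773
OR_MH = (89.8787 + 69.8982) / (26.0214 + 9.8773) = 159.7769 / 35.8987 = 4.45078

4.451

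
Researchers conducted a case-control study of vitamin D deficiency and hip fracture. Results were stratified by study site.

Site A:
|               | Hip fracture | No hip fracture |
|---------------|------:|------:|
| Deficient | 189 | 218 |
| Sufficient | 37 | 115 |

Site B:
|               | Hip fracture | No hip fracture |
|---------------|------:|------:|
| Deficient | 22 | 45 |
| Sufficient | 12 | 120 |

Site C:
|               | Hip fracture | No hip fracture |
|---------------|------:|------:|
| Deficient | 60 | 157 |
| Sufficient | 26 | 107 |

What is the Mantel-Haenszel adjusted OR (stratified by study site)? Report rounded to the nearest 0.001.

2.447

OR_MH = Σ(aᵢdᵢ/nᵢ) / Σ(bᵢcᵢ/nᵢ), where nᵢ is the stratum total.
Stratum 1 (Site A): n = 559; a·d/n = 189·115/559 = 38.8819; b·c/n = 218·37/559 = 14.4293
Stratum 2 (Site B): n = 199; a·d/n = 22·120/199 = 13.2663; b·c/n = 45·12/199 = 2.7136
Stratum 3 (Site C): n = 350; a·d/n = 60·107/350 = 18.3429; b·c/n = 157·26/350 = 11.6629
OR_MH = (38.8819 + 13.2663 + 18.3429) / (14.4293 + 2.7136 + 11.6629) = 70.4911 / 28.8058 = 2.44712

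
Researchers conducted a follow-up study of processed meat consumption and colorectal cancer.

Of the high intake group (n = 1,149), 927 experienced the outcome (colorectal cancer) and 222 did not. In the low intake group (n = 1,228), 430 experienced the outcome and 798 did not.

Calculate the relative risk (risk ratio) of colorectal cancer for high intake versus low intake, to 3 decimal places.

From the description: a = 927, b = 222, c = 430, d = 798.
Risk in exposed = 927/1149 = 0.80679; risk in unexposed = 430/1228 = 0.35016.
RR = 0.80679 / 0.35016 = 2.30404
The risk among the exposed is 2.30 times that among the unexposed.

2.304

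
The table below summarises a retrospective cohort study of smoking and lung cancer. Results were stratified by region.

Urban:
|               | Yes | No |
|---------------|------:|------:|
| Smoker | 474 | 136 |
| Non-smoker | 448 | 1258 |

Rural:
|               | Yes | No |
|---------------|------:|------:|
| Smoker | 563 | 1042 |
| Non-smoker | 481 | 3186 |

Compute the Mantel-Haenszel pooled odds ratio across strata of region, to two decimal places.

4.92

OR_MH = Σ(aᵢdᵢ/nᵢ) / Σ(bᵢcᵢ/nᵢ), where nᵢ is the stratum total.
Stratum 1 (Urban): n = 2316; a·d/n = 474·1258/2316 = 257.4663; b·c/n = 136·448/2316 = 26.3074
Stratum 2 (Rural): n = 5272; a·d/n = 563·3186/5272 = 340.2348; b·c/n = 1042·481/5272 = 95.0687
OR_MH = (257.4663 + 340.2348) / (26.3074 + 95.0687) = 597.7011 / 121.3761 = 4.92437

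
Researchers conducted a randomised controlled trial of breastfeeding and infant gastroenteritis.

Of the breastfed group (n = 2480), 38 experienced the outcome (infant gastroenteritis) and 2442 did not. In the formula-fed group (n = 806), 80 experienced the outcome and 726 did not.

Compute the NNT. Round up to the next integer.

12

Risk in treated group = 38/2480 = 0.01532; risk in control = 80/806 = 0.09926.
Absolute risk reduction = 0.09926 − 0.01532 = 0.08393
NNT = 1 / ARR = 1 / 0.08393 = 11.914 → round up → 12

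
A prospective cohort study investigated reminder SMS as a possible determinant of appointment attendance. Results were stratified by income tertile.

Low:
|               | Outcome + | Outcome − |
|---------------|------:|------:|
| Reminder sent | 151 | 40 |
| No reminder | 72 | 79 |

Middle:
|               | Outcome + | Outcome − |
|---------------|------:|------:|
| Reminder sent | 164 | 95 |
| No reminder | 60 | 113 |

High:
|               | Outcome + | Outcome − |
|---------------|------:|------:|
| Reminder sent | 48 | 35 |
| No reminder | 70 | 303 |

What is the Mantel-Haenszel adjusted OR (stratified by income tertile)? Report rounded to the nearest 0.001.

OR_MH = Σ(aᵢdᵢ/nᵢ) / Σ(bᵢcᵢ/nᵢ), where nᵢ is the stratum total.
Stratum 1 (Low): n = 342; a·d/n = 151·79/342 = 34.8801; b·c/n = 40·72/342 = 8.4211
Stratum 2 (Middle): n = 432; a·d/n = 164·113/432 = 42.8981; b·c/n = 95·60/432 = 13.1944
Stratum 3 (High): n = 456; a·d/n = 48·303/456 = 31.8947; b·c/n = 35·70/456 = 5.3728
OR_MH = (34.8801 + 42.8981 + 31.8947) / (8.4211 + 13.1944 + 5.3728) = 109.6730 / 26.9883 = 4.06372

4.064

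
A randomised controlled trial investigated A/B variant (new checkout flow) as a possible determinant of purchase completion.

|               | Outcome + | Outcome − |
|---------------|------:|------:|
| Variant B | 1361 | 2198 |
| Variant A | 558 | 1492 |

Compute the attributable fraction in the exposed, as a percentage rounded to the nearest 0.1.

28.8

Cells: a = 1361, b = 2198, c = 558, d = 1492.
Risk in exposed = 1361/3559 = 0.38241; risk in unexposed = 558/2050 = 0.27220.
RR = 0.38241/0.27220 = 1.40491
AR% = (RR − 1)/RR × 100 = (1.40491 − 1)/1.40491 × 100 = 28.8213%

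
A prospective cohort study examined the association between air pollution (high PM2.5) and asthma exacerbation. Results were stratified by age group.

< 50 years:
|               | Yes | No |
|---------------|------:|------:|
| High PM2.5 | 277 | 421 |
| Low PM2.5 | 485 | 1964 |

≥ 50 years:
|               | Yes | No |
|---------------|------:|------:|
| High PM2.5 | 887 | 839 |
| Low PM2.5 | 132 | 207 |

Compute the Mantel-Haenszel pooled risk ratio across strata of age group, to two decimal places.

RR_MH = Σ(aᵢ·n₀ᵢ/nᵢ) / Σ(cᵢ·n₁ᵢ/nᵢ), with n₁ᵢ = aᵢ+bᵢ (exposed), n₀ᵢ = cᵢ+dᵢ (unexposed), nᵢ = n₁ᵢ+n₀ᵢ.
Stratum 1 (< 50 years): n₁ = 698, n₀ = 2449, n = 3147; a·n₀/n = 277·2449/3147 = 215.5618; c·n₁/n = 485·698/3147 = 107.5723
Stratum 2 (≥ 50 years): n₁ = 1726, n₀ = 339, n = 2065; a·n₀/n = 887·339/2065 = 145.6140; c·n₁/n = 132·1726/2065 = 110.3303
RR_MH = (215.5618 + 145.6140) / (107.5723 + 110.3303) = 361.1758 / 217.9026 = 1.65751

1.66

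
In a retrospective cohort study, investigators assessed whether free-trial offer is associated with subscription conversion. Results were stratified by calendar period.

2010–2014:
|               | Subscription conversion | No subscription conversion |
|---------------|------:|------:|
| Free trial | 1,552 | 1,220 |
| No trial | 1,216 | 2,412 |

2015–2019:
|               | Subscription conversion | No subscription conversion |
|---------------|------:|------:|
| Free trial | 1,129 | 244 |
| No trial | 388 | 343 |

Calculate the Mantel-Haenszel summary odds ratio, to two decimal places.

2.78

OR_MH = Σ(aᵢdᵢ/nᵢ) / Σ(bᵢcᵢ/nᵢ), where nᵢ is the stratum total.
Stratum 1 (2010–2014): n = 6400; a·d/n = 1552·2412/6400 = 584.9100; b·c/n = 1220·1216/6400 = 231.8000
Stratum 2 (2015–2019): n = 2104; a·d/n = 1129·343/2104 = 184.0528; b·c/n = 244·388/2104 = 44.9962
OR_MH = (584.9100 + 184.0528) / (231.8000 + 44.9962) = 768.9628 / 276.7962 = 2.77808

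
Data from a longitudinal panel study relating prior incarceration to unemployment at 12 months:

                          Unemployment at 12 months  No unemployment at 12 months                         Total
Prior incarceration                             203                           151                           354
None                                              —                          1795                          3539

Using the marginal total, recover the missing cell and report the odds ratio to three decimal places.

1.384

The missing cell is in the unexposed row: 3539 − 1795 = 1744.
So a = 203, b = 151, c = 1744, d = 1795.
OR = (a·d)/(b·c) = (203 × 1795) / (151 × 1744) = 364385 / 263344 = 1.38368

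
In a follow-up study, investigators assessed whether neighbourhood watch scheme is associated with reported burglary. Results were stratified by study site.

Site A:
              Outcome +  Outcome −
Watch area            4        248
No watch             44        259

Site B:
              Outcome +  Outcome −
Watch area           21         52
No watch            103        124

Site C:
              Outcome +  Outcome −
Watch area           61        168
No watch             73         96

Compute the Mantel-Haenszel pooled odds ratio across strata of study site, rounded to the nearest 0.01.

0.37

OR_MH = Σ(aᵢdᵢ/nᵢ) / Σ(bᵢcᵢ/nᵢ), where nᵢ is the stratum total.
Stratum 1 (Site A): n = 555; a·d/n = 4·259/555 = 1.8667; b·c/n = 248·44/555 = 19.6613
Stratum 2 (Site B): n = 300; a·d/n = 21·124/300 = 8.6800; b·c/n = 52·103/300 = 17.8533
Stratum 3 (Site C): n = 398; a·d/n = 61·96/398 = 14.7136; b·c/n = 168·73/398 = 30.8141
OR_MH = (1.8667 + 8.6800 + 14.7136) / (19.6613 + 17.8533 + 30.8141) = 25.2602 / 68.3287 = 0.36969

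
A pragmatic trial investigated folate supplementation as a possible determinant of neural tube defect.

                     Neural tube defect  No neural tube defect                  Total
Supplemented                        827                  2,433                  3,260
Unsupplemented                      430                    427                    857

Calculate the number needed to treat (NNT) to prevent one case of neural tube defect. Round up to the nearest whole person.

5

Risk in treated group = 827/3260 = 0.25368; risk in control = 430/857 = 0.50175.
Absolute risk reduction = 0.50175 − 0.25368 = 0.24807
NNT = 1 / ARR = 1 / 0.24807 = 4.031 → round up → 5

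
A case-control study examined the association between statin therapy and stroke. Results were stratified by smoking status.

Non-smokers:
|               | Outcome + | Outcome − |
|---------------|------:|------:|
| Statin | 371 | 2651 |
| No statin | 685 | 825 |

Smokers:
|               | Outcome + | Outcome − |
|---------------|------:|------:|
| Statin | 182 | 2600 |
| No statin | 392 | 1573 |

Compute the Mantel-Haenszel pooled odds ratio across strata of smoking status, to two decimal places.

OR_MH = Σ(aᵢdᵢ/nᵢ) / Σ(bᵢcᵢ/nᵢ), where nᵢ is the stratum total.
Stratum 1 (Non-smokers): n = 4532; a·d/n = 371·825/4532 = 67.5364; b·c/n = 2651·685/4532 = 400.6917
Stratum 2 (Smokers): n = 4747; a·d/n = 182·1573/4747 = 60.3088; b·c/n = 2600·392/4747 = 214.7040
OR_MH = (67.5364 + 60.3088) / (400.6917 + 214.7040) = 127.8452 / 615.3958 = 0.20774

0.21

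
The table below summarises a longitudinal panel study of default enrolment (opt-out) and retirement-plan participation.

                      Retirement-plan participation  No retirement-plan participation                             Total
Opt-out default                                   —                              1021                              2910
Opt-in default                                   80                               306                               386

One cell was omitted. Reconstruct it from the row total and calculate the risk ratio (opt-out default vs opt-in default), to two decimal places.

The missing cell is in the exposed row: 2910 − 1021 = 1889.
So a = 1889, b = 1021, c = 80, d = 306.
RR = [a/(a+b)] / [c/(c+d)] = (1889/2910) / (80/386) = 0.64914/0.20725 = 3.13210

3.13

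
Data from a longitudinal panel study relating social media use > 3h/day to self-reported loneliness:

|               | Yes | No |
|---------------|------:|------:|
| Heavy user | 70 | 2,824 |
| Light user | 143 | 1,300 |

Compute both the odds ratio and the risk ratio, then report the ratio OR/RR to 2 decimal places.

0.92

Cells: a = 70, b = 2824, c = 143, d = 1300.
OR = (70·1300)/(2824·143) = 91000/403832 = 0.22534
Risk in exposed = 70/2894 = 0.02419; risk in unexposed = 143/1443 = 0.09910; RR = 0.24408
OR/RR = 0.22534 / 0.24408 = 0.92323
The outcome is rare in both groups, so OR ≈ RR (ratio near 1).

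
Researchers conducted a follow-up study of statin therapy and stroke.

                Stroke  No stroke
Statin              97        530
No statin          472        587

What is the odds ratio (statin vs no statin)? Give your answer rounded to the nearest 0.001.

0.228

Cells: a = 97, b = 530, c = 472, d = 587.
OR = (a·d)/(b·c) = (97 × 587) / (530 × 472) = 56939 / 250160 = 0.22761
Exposure is associated with lower odds of stroke (OR = 0.23 < 1).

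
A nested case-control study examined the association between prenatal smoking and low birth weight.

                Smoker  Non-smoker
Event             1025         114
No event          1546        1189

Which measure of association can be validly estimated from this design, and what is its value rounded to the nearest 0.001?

6.915

Reading the table with exposure as columns: a = 1025 (Smoker, case), b = 1546 (Smoker, non-case), c = 114 (Non-smoker, case), d = 1189.
This is a nested case-control study: participants were sampled on outcome status, so risks in the source population cannot be estimated directly — relative risk is not valid here. The odds ratio is the appropriate measure.
OR = (a·d)/(b·c) = (1025 × 1189) / (1546 × 114) = 1218725 / 176244 = 6.91499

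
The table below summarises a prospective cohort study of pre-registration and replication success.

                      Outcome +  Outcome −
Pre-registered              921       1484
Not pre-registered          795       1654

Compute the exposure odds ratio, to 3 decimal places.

1.291

Cells: a = 921, b = 1484, c = 795, d = 1654.
OR = (a·d)/(b·c) = (921 × 1654) / (1484 × 795) = 1523334 / 1179780 = 1.29120
The odds of replication success are about 1.29 times as high in the pre-registered group.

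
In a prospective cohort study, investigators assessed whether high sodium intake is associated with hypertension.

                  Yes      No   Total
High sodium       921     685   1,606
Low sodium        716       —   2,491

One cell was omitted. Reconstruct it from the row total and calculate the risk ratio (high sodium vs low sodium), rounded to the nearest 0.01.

The missing cell is in the unexposed row: 2491 − 716 = 1775.
So a = 921, b = 685, c = 716, d = 1775.
RR = [a/(a+b)] / [c/(c+d)] = (921/1606) / (716/2491) = 0.57347/0.28743 = 1.99515

2.00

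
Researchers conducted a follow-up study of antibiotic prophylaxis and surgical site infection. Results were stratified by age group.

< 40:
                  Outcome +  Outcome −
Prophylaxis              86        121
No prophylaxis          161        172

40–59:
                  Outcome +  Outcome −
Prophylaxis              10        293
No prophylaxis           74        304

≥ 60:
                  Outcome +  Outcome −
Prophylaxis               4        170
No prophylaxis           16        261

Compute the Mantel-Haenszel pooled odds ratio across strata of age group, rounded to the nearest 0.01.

0.46

OR_MH = Σ(aᵢdᵢ/nᵢ) / Σ(bᵢcᵢ/nᵢ), where nᵢ is the stratum total.
Stratum 1 (< 40): n = 540; a·d/n = 86·172/540 = 27.3926; b·c/n = 121·161/540 = 36.0759
Stratum 2 (40–59): n = 681; a·d/n = 10·304/681 = 4.4640; b·c/n = 293·74/681 = 31.8385
Stratum 3 (≥ 60): n = 451; a·d/n = 4·261/451 = 2.3149; b·c/n = 170·16/451 = 6.0310
OR_MH = (27.3926 + 4.4640 + 2.3149) / (36.0759 + 31.8385 + 6.0310) = 34.1715 / 73.9454 = 0.46212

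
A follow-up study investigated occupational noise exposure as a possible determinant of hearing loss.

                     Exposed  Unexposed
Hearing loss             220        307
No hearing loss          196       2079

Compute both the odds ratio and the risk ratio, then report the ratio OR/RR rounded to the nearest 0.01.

Reading the table with exposure as columns: a = 220 (Exposed, case), b = 196 (Exposed, non-case), c = 307 (Unexposed, case), d = 2079.
OR = (220·2079)/(196·307) = 457380/60172 = 7.60121
Risk in exposed = 220/416 = 0.52885; risk in unexposed = 307/2386 = 0.12867; RR = 4.11019
OR/RR = 7.60121 / 4.11019 = 1.84936
The outcome is not rare, so the OR lies further from 1 than the RR.

1.85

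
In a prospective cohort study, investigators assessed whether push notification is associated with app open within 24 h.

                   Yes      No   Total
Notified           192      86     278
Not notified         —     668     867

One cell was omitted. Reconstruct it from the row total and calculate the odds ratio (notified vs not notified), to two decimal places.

The missing cell is in the unexposed row: 867 − 668 = 199.
So a = 192, b = 86, c = 199, d = 668.
OR = (a·d)/(b·c) = (192 × 668) / (86 × 199) = 128256 / 17114 = 7.49422

7.49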